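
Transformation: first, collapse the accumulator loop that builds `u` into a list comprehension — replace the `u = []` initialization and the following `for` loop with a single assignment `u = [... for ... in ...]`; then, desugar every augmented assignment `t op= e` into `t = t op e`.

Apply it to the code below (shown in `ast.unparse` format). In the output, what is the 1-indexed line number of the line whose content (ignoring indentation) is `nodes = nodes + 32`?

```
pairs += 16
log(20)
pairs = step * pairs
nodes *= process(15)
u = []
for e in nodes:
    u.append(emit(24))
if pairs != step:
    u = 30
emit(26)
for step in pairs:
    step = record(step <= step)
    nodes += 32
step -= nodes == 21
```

11

Transformed code:
pairs = pairs + 16
log(20)
pairs = step * pairs
nodes = nodes * process(15)
u = [emit(24) for e in nodes]
if pairs != step:
    u = 30
emit(26)
for step in pairs:
    step = record(step <= step)
    nodes = nodes + 32
step = step - (nodes == 21)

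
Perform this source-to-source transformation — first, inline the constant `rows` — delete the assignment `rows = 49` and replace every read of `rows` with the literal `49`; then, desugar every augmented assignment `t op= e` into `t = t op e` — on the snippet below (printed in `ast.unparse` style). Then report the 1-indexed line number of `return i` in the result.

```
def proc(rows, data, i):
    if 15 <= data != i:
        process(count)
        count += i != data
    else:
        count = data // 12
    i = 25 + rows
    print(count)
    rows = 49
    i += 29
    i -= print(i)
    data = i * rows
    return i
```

Transformed code:
def proc(rows, data, i):
    if 15 <= data != i:
        process(count)
        count = count + (i != data)
    else:
        count = data // 12
    i = 25 + 49
    print(count)
    i = i + 29
    i = i - print(i)
    data = i * 49
    return i

12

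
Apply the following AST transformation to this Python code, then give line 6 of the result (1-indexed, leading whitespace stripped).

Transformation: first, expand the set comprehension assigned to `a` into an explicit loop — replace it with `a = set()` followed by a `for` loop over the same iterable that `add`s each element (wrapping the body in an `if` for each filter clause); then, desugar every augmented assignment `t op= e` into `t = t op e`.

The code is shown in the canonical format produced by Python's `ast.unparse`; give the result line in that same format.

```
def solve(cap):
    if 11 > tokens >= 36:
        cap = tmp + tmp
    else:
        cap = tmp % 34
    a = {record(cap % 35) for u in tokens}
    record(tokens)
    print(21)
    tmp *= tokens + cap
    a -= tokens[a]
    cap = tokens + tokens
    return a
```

Transformed code:
def solve(cap):
    if 11 > tokens >= 36:
        cap = tmp + tmp
    else:
        cap = tmp % 34
    a = set()
    for u in tokens:
        a.add(record(cap % 35))
    record(tokens)
    print(21)
    tmp = tmp * (tokens + cap)
    a = a - tokens[a]
    cap = tokens + tokens
    return a

a = set()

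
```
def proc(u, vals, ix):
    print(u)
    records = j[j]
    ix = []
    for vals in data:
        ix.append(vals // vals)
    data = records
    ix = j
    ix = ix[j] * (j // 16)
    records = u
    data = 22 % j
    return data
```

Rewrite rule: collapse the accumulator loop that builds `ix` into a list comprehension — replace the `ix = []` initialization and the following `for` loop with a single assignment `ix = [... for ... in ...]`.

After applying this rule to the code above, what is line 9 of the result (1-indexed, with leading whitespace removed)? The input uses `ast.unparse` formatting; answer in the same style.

data = 22 % j

Transformed code:
def proc(u, vals, ix):
    print(u)
    records = j[j]
    ix = [vals // vals for vals in data]
    data = records
    ix = j
    ix = ix[j] * (j // 16)
    records = u
    data = 22 % j
    return data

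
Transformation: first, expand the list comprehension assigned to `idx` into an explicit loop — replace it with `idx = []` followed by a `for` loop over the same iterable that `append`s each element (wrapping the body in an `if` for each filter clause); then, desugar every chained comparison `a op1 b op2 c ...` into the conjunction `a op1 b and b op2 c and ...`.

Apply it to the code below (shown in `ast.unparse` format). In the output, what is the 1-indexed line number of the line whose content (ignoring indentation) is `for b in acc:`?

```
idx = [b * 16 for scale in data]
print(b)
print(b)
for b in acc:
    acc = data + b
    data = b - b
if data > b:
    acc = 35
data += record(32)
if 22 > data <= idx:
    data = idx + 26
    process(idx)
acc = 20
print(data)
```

6

Transformed code:
idx = []
for scale in data:
    idx.append(b * 16)
print(b)
print(b)
for b in acc:
    acc = data + b
    data = b - b
if data > b:
    acc = 35
data += record(32)
if 22 > data and data <= idx:
    data = idx + 26
    process(idx)
acc = 20
print(data)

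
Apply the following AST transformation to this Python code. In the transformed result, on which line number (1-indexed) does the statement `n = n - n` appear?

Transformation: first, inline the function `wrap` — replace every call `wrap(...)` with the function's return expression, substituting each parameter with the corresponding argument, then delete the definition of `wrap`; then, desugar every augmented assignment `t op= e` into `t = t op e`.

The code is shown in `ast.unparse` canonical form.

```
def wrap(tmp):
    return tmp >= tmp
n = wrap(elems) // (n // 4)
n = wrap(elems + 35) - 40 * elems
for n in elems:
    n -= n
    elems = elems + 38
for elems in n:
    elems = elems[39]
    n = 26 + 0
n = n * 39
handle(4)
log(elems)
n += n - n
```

4

Transformed code:
n = (elems >= elems) // (n // 4)
n = (elems + 35 >= elems + 35) - 40 * elems
for n in elems:
    n = n - n
    elems = elems + 38
for elems in n:
    elems = elems[39]
    n = 26 + 0
n = n * 39
handle(4)
log(elems)
n = n + (n - n)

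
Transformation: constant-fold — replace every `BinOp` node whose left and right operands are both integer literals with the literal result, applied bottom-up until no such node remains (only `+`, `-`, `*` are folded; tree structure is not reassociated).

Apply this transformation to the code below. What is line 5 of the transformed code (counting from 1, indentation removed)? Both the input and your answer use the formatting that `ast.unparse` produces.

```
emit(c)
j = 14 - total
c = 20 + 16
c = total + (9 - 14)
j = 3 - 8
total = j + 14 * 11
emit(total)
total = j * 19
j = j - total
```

Transformed code:
emit(c)
j = 14 - total
c = 36
c = total + -5
j = -5
total = j + 154
emit(total)
total = j * 19
j = j - total

j = -5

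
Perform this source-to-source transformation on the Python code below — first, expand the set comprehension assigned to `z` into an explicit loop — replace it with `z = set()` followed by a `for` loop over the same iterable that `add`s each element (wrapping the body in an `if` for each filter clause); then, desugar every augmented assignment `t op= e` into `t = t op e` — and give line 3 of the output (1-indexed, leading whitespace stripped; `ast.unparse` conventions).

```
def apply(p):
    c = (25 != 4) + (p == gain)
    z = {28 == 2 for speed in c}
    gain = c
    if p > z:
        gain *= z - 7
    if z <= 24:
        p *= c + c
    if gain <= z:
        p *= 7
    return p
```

Transformed code:
def apply(p):
    c = (25 != 4) + (p == gain)
    z = set()
    for speed in c:
        z.add(28 == 2)
    gain = c
    if p > z:
        gain = gain * (z - 7)
    if z <= 24:
        p = p * (c + c)
    if gain <= z:
        p = p * 7
    return p

z = set()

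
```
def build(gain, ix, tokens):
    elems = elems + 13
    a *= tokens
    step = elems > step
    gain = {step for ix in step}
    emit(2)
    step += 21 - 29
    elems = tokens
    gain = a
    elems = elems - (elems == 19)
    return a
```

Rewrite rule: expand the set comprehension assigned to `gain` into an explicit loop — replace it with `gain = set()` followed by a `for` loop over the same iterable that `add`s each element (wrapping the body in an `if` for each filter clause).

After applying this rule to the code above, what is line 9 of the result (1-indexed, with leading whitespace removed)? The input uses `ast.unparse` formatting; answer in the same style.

step += 21 - 29

Transformed code:
def build(gain, ix, tokens):
    elems = elems + 13
    a *= tokens
    step = elems > step
    gain = set()
    for ix in step:
        gain.add(step)
    emit(2)
    step += 21 - 29
    elems = tokens
    gain = a
    elems = elems - (elems == 19)
    return a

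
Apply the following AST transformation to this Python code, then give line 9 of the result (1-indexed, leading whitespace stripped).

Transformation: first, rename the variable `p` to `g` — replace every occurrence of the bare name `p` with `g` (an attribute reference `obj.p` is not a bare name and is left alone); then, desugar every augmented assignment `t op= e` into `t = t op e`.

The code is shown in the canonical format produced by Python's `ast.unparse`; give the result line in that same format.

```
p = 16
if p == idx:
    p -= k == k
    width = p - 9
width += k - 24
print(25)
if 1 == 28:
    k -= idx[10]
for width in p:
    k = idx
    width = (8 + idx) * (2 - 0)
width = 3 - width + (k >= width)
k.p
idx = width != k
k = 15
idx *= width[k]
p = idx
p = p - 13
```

for width in g:

Transformed code:
g = 16
if g == idx:
    g = g - (k == k)
    width = g - 9
width = width + (k - 24)
print(25)
if 1 == 28:
    k = k - idx[10]
for width in g:
    k = idx
    width = (8 + idx) * (2 - 0)
width = 3 - width + (k >= width)
k.p
idx = width != k
k = 15
idx = idx * width[k]
g = idx
g = g - 13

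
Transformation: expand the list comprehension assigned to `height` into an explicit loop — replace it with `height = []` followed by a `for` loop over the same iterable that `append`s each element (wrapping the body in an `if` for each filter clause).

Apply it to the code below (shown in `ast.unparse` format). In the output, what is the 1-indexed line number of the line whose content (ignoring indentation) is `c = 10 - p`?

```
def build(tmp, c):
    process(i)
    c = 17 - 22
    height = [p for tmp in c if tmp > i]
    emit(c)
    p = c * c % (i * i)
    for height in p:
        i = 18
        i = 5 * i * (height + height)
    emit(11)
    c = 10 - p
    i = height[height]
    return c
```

14

Transformed code:
def build(tmp, c):
    process(i)
    c = 17 - 22
    height = []
    for tmp in c:
        if tmp > i:
            height.append(p)
    emit(c)
    p = c * c % (i * i)
    for height in p:
        i = 18
        i = 5 * i * (height + height)
    emit(11)
    c = 10 - p
    i = height[height]
    return c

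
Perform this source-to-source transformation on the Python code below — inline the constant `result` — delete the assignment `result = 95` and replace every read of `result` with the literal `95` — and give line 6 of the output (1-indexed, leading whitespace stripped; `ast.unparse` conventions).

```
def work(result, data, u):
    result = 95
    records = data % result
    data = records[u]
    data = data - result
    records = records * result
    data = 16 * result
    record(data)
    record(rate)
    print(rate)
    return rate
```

Transformed code:
def work(result, data, u):
    records = data % 95
    data = records[u]
    data = data - 95
    records = records * 95
    data = 16 * 95
    record(data)
    record(rate)
    print(rate)
    return rate

data = 16 * 95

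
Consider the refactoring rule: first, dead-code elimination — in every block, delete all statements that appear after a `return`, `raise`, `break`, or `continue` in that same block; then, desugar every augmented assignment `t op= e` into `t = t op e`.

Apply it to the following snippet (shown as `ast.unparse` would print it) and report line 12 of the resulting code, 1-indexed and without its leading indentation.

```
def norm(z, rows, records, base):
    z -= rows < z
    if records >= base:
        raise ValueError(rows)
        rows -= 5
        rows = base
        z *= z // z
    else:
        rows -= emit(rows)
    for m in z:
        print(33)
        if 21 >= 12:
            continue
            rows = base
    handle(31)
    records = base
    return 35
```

Transformed code:
def norm(z, rows, records, base):
    z = z - (rows < z)
    if records >= base:
        raise ValueError(rows)
    else:
        rows = rows - emit(rows)
    for m in z:
        print(33)
        if 21 >= 12:
            continue
    handle(31)
    records = base
    return 35

records = base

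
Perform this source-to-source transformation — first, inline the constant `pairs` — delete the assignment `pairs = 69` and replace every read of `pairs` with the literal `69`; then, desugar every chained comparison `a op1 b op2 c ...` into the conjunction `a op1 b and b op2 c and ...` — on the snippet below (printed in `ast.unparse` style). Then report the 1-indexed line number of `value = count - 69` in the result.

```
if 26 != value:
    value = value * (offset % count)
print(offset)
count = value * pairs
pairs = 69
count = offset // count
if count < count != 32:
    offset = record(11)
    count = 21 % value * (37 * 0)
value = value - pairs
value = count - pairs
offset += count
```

10

Transformed code:
if 26 != value:
    value = value * (offset % count)
print(offset)
count = value * 69
count = offset // count
if count < count and count != 32:
    offset = record(11)
    count = 21 % value * (37 * 0)
value = value - 69
value = count - 69
offset += count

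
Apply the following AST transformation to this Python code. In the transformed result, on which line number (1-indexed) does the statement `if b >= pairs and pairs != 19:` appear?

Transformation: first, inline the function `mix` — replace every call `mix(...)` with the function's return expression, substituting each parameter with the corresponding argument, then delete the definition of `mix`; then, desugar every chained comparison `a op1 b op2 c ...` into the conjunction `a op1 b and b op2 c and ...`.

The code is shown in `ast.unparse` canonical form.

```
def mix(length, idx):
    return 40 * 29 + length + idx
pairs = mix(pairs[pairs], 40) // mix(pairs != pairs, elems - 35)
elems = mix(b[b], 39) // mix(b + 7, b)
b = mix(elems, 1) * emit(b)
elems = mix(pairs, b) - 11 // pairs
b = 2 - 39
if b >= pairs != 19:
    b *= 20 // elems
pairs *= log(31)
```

6

Transformed code:
pairs = (40 * 29 + pairs[pairs] + 40) // (40 * 29 + (pairs != pairs) + (elems - 35))
elems = (40 * 29 + b[b] + 39) // (40 * 29 + (b + 7) + b)
b = (40 * 29 + elems + 1) * emit(b)
elems = 40 * 29 + pairs + b - 11 // pairs
b = 2 - 39
if b >= pairs and pairs != 19:
    b *= 20 // elems
pairs *= log(31)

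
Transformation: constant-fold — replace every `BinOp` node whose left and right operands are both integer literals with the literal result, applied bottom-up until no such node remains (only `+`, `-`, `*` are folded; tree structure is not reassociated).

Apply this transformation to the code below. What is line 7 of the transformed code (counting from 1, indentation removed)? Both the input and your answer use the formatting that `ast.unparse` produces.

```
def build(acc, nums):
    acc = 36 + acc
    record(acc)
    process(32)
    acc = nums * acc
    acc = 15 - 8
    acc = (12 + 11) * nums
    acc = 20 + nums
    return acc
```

acc = 23 * nums

Transformed code:
def build(acc, nums):
    acc = 36 + acc
    record(acc)
    process(32)
    acc = nums * acc
    acc = 7
    acc = 23 * nums
    acc = 20 + nums
    return acc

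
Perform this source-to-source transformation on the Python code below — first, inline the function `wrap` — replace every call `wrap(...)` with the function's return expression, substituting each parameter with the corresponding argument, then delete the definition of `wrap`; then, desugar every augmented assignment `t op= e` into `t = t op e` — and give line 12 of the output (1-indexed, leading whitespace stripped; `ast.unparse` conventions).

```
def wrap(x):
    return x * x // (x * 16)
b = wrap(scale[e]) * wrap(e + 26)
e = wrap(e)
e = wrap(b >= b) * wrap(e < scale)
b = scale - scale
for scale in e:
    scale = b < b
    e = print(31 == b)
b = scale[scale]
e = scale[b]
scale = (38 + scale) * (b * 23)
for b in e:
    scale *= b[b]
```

Transformed code:
b = scale[e] * scale[e] // (scale[e] * 16) * ((e + 26) * (e + 26) // ((e + 26) * 16))
e = e * e // (e * 16)
e = (b >= b) * (b >= b) // ((b >= b) * 16) * ((e < scale) * (e < scale) // ((e < scale) * 16))
b = scale - scale
for scale in e:
    scale = b < b
    e = print(31 == b)
b = scale[scale]
e = scale[b]
scale = (38 + scale) * (b * 23)
for b in e:
    scale = scale * b[b]

scale = scale * b[b]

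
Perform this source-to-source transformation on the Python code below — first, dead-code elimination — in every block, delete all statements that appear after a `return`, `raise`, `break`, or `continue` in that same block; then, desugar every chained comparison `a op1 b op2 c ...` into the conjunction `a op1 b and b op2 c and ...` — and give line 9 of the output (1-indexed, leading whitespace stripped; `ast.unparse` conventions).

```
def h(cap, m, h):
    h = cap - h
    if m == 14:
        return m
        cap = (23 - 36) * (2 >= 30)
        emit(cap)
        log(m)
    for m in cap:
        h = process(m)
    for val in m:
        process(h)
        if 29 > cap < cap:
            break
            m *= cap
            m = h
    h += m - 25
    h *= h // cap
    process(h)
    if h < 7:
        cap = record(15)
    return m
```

Transformed code:
def h(cap, m, h):
    h = cap - h
    if m == 14:
        return m
    for m in cap:
        h = process(m)
    for val in m:
        process(h)
        if 29 > cap and cap < cap:
            break
    h += m - 25
    h *= h // cap
    process(h)
    if h < 7:
        cap = record(15)
    return m

if 29 > cap and cap < cap:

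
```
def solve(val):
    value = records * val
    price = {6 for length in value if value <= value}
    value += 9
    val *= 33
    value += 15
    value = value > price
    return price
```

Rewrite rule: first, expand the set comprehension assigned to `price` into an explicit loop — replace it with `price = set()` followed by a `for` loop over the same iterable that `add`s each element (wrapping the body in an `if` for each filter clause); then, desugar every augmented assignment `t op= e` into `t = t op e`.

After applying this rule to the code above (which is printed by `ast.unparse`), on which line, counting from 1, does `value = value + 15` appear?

Transformed code:
def solve(val):
    value = records * val
    price = set()
    for length in value:
        if value <= value:
            price.add(6)
    value = value + 9
    val = val * 33
    value = value + 15
    value = value > price
    return price

9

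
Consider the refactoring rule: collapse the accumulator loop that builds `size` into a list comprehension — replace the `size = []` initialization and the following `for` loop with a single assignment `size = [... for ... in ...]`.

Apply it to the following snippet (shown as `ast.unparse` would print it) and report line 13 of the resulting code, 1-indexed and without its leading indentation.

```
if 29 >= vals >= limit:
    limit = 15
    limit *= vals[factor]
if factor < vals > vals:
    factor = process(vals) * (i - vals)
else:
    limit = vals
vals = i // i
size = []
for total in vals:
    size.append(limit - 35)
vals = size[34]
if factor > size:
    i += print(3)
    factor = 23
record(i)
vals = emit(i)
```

Transformed code:
if 29 >= vals >= limit:
    limit = 15
    limit *= vals[factor]
if factor < vals > vals:
    factor = process(vals) * (i - vals)
else:
    limit = vals
vals = i // i
size = [limit - 35 for total in vals]
vals = size[34]
if factor > size:
    i += print(3)
    factor = 23
record(i)
vals = emit(i)

factor = 23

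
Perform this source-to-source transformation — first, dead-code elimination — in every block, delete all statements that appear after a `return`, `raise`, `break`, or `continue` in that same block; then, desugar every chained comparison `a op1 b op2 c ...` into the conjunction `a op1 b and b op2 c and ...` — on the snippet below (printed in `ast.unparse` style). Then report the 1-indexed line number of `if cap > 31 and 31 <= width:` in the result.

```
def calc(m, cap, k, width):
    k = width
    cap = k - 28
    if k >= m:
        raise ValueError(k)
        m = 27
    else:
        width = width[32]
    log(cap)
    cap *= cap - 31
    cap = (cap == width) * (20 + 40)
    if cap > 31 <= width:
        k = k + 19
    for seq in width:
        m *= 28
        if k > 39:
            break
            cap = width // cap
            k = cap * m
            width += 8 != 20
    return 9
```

11

Transformed code:
def calc(m, cap, k, width):
    k = width
    cap = k - 28
    if k >= m:
        raise ValueError(k)
    else:
        width = width[32]
    log(cap)
    cap *= cap - 31
    cap = (cap == width) * (20 + 40)
    if cap > 31 and 31 <= width:
        k = k + 19
    for seq in width:
        m *= 28
        if k > 39:
            break
    return 9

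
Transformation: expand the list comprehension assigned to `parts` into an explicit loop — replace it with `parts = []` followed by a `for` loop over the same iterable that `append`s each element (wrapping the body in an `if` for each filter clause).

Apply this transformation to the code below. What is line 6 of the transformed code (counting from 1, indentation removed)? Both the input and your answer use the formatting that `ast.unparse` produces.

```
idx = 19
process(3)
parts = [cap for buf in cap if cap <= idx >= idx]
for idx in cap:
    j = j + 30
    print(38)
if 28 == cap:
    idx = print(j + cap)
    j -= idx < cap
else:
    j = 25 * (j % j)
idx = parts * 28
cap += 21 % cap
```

parts.append(cap)

Transformed code:
idx = 19
process(3)
parts = []
for buf in cap:
    if cap <= idx >= idx:
        parts.append(cap)
for idx in cap:
    j = j + 30
    print(38)
if 28 == cap:
    idx = print(j + cap)
    j -= idx < cap
else:
    j = 25 * (j % j)
idx = parts * 28
cap += 21 % cap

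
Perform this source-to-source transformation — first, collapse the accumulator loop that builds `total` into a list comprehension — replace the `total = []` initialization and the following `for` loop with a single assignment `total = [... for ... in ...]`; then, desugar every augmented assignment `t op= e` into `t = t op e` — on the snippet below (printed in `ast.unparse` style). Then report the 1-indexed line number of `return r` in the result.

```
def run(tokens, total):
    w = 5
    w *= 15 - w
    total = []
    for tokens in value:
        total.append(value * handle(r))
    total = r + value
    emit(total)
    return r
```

Transformed code:
def run(tokens, total):
    w = 5
    w = w * (15 - w)
    total = [value * handle(r) for tokens in value]
    total = r + value
    emit(total)
    return r

7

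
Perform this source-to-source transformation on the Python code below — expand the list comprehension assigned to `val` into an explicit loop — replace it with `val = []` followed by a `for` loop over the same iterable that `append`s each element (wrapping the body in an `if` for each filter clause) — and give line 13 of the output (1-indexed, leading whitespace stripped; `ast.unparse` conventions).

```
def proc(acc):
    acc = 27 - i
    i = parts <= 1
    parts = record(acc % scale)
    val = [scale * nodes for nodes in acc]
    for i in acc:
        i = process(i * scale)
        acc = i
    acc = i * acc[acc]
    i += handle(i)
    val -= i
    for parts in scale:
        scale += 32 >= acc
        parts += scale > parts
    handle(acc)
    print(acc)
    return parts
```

Transformed code:
def proc(acc):
    acc = 27 - i
    i = parts <= 1
    parts = record(acc % scale)
    val = []
    for nodes in acc:
        val.append(scale * nodes)
    for i in acc:
        i = process(i * scale)
        acc = i
    acc = i * acc[acc]
    i += handle(i)
    val -= i
    for parts in scale:
        scale += 32 >= acc
        parts += scale > parts
    handle(acc)
    print(acc)
    return parts

val -= i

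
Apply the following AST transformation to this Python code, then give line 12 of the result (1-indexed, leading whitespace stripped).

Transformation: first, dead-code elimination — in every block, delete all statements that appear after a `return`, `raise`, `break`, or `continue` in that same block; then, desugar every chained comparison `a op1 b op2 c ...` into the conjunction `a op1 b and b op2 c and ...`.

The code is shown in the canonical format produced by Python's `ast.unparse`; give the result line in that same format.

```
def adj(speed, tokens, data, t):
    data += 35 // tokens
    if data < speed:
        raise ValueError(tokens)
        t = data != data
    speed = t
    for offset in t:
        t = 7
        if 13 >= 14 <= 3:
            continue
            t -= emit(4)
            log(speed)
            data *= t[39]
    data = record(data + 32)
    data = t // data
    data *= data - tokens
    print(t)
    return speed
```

data *= data - tokens

Transformed code:
def adj(speed, tokens, data, t):
    data += 35 // tokens
    if data < speed:
        raise ValueError(tokens)
    speed = t
    for offset in t:
        t = 7
        if 13 >= 14 and 14 <= 3:
            continue
    data = record(data + 32)
    data = t // data
    data *= data - tokens
    print(t)
    return speed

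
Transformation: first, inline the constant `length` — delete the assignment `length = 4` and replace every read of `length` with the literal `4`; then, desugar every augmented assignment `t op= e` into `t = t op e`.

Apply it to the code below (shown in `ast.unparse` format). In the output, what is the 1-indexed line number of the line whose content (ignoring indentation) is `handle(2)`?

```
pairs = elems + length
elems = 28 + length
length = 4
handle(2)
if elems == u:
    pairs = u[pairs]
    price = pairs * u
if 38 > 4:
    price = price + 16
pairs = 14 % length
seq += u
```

3

Transformed code:
pairs = elems + 4
elems = 28 + 4
handle(2)
if elems == u:
    pairs = u[pairs]
    price = pairs * u
if 38 > 4:
    price = price + 16
pairs = 14 % 4
seq = seq + u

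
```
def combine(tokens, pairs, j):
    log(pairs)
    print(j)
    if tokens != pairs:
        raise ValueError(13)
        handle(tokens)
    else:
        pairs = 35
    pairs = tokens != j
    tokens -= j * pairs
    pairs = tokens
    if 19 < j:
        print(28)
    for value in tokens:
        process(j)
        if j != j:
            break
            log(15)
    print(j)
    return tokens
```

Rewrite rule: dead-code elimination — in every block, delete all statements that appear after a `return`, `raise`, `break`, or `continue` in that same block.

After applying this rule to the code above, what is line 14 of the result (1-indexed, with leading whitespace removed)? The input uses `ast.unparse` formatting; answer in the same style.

process(j)

Transformed code:
def combine(tokens, pairs, j):
    log(pairs)
    print(j)
    if tokens != pairs:
        raise ValueError(13)
    else:
        pairs = 35
    pairs = tokens != j
    tokens -= j * pairs
    pairs = tokens
    if 19 < j:
        print(28)
    for value in tokens:
        process(j)
        if j != j:
            break
    print(j)
    return tokens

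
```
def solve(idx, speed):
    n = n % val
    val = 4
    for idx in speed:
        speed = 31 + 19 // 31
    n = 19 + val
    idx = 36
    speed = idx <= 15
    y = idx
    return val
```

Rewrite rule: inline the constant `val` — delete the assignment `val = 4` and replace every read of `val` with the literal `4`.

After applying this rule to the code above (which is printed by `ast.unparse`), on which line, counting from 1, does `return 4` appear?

9

Transformed code:
def solve(idx, speed):
    n = n % 4
    for idx in speed:
        speed = 31 + 19 // 31
    n = 19 + 4
    idx = 36
    speed = idx <= 15
    y = idx
    return 4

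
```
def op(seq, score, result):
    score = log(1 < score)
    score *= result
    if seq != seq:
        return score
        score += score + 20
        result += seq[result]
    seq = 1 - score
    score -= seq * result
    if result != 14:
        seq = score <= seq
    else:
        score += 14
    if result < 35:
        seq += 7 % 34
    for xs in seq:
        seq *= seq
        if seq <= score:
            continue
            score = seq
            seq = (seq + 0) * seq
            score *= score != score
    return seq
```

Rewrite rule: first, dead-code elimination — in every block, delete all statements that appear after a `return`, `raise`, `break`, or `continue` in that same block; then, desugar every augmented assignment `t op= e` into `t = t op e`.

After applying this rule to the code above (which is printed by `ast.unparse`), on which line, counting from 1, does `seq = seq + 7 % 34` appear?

13

Transformed code:
def op(seq, score, result):
    score = log(1 < score)
    score = score * result
    if seq != seq:
        return score
    seq = 1 - score
    score = score - seq * result
    if result != 14:
        seq = score <= seq
    else:
        score = score + 14
    if result < 35:
        seq = seq + 7 % 34
    for xs in seq:
        seq = seq * seq
        if seq <= score:
            continue
    return seq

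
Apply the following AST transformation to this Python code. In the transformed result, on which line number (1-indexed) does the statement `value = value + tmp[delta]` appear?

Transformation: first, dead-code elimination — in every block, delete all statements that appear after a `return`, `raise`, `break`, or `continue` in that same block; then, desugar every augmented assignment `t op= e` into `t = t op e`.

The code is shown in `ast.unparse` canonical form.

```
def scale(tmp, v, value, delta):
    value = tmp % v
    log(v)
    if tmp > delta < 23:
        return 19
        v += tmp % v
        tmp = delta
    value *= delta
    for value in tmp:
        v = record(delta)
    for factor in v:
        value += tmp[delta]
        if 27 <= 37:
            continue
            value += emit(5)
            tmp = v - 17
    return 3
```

Transformed code:
def scale(tmp, v, value, delta):
    value = tmp % v
    log(v)
    if tmp > delta < 23:
        return 19
    value = value * delta
    for value in tmp:
        v = record(delta)
    for factor in v:
        value = value + tmp[delta]
        if 27 <= 37:
            continue
    return 3

10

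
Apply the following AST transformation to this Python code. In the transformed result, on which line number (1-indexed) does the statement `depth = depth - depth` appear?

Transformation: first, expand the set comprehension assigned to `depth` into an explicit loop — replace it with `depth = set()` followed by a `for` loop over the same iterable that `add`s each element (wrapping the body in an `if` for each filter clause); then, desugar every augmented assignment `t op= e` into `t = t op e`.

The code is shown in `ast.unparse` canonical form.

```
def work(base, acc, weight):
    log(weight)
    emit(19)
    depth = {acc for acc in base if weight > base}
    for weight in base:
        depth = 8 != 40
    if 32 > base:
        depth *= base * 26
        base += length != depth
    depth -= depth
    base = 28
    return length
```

13

Transformed code:
def work(base, acc, weight):
    log(weight)
    emit(19)
    depth = set()
    for acc in base:
        if weight > base:
            depth.add(acc)
    for weight in base:
        depth = 8 != 40
    if 32 > base:
        depth = depth * (base * 26)
        base = base + (length != depth)
    depth = depth - depth
    base = 28
    return length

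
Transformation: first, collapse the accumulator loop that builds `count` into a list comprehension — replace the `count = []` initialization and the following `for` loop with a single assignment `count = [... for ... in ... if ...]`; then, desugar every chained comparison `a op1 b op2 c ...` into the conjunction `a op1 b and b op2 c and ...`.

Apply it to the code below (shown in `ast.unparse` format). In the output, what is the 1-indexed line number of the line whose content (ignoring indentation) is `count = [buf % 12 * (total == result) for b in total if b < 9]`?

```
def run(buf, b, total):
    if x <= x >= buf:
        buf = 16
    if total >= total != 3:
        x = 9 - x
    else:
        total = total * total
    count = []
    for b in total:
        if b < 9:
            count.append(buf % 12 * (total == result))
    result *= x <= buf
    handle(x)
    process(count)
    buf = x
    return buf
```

8

Transformed code:
def run(buf, b, total):
    if x <= x and x >= buf:
        buf = 16
    if total >= total and total != 3:
        x = 9 - x
    else:
        total = total * total
    count = [buf % 12 * (total == result) for b in total if b < 9]
    result *= x <= buf
    handle(x)
    process(count)
    buf = x
    return buf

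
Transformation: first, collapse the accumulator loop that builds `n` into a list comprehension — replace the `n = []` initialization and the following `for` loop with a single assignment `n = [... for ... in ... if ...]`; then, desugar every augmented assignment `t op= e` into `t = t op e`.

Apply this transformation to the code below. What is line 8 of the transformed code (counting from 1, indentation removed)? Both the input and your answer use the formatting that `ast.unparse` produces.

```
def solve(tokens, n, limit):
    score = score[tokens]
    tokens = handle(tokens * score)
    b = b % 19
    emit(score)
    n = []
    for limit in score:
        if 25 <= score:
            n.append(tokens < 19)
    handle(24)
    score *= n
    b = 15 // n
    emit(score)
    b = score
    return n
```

score = score * n

Transformed code:
def solve(tokens, n, limit):
    score = score[tokens]
    tokens = handle(tokens * score)
    b = b % 19
    emit(score)
    n = [tokens < 19 for limit in score if 25 <= score]
    handle(24)
    score = score * n
    b = 15 // n
    emit(score)
    b = score
    return n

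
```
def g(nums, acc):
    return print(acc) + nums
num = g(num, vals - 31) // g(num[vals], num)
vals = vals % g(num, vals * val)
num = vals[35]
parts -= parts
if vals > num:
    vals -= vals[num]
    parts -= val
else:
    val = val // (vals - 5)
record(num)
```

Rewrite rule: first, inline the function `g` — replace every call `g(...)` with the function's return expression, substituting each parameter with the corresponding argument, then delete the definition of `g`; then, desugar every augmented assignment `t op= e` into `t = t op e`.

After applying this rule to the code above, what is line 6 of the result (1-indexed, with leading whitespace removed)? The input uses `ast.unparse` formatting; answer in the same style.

Transformed code:
num = (print(vals - 31) + num) // (print(num) + num[vals])
vals = vals % (print(vals * val) + num)
num = vals[35]
parts = parts - parts
if vals > num:
    vals = vals - vals[num]
    parts = parts - val
else:
    val = val // (vals - 5)
record(num)

vals = vals - vals[num]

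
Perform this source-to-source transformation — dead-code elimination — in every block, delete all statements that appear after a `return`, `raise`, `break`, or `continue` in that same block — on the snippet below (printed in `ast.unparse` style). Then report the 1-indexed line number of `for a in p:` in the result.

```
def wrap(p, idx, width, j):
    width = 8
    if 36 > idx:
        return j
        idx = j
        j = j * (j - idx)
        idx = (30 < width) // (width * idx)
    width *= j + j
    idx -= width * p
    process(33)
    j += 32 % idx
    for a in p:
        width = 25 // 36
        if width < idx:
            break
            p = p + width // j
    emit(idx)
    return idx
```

Transformed code:
def wrap(p, idx, width, j):
    width = 8
    if 36 > idx:
        return j
    width *= j + j
    idx -= width * p
    process(33)
    j += 32 % idx
    for a in p:
        width = 25 // 36
        if width < idx:
            break
    emit(idx)
    return idx

9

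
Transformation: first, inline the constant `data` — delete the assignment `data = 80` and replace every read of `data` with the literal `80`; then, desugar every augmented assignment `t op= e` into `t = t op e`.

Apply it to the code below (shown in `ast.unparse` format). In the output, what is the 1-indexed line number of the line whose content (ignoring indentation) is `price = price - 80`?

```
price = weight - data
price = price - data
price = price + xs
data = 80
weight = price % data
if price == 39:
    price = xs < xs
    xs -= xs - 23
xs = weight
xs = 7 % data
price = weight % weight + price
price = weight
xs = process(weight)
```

2

Transformed code:
price = weight - 80
price = price - 80
price = price + xs
weight = price % 80
if price == 39:
    price = xs < xs
    xs = xs - (xs - 23)
xs = weight
xs = 7 % 80
price = weight % weight + price
price = weight
xs = process(weight)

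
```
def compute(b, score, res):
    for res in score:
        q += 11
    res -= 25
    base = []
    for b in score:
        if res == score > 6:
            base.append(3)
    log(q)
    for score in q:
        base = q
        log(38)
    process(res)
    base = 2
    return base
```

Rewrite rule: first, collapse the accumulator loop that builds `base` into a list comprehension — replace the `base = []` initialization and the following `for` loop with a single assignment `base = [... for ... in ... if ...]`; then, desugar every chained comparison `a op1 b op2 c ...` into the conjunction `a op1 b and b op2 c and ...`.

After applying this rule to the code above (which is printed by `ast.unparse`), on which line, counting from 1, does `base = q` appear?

Transformed code:
def compute(b, score, res):
    for res in score:
        q += 11
    res -= 25
    base = [3 for b in score if res == score and score > 6]
    log(q)
    for score in q:
        base = q
        log(38)
    process(res)
    base = 2
    return base

8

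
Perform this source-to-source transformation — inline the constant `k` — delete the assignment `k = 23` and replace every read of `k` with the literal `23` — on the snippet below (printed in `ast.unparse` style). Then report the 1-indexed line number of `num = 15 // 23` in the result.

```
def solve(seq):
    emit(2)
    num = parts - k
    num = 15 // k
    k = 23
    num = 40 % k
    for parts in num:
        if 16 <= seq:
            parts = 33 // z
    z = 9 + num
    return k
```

Transformed code:
def solve(seq):
    emit(2)
    num = parts - 23
    num = 15 // 23
    num = 40 % 23
    for parts in num:
        if 16 <= seq:
            parts = 33 // z
    z = 9 + num
    return 23

4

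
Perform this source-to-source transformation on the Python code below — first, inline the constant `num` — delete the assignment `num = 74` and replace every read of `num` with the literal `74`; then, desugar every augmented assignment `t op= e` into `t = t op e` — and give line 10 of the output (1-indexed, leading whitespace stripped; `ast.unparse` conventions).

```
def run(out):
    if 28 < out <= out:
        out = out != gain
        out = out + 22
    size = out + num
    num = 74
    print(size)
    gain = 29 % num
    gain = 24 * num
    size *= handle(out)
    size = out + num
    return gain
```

size = out + 74

Transformed code:
def run(out):
    if 28 < out <= out:
        out = out != gain
        out = out + 22
    size = out + 74
    print(size)
    gain = 29 % 74
    gain = 24 * 74
    size = size * handle(out)
    size = out + 74
    return gain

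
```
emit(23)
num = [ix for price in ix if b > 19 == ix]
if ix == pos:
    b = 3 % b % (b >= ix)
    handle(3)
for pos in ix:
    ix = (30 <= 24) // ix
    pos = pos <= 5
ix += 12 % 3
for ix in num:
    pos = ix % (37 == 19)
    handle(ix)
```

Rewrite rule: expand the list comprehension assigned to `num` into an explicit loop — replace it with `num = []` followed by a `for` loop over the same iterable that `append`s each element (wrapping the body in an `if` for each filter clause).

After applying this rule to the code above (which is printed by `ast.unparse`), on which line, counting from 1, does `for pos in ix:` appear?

9

Transformed code:
emit(23)
num = []
for price in ix:
    if b > 19 == ix:
        num.append(ix)
if ix == pos:
    b = 3 % b % (b >= ix)
    handle(3)
for pos in ix:
    ix = (30 <= 24) // ix
    pos = pos <= 5
ix += 12 % 3
for ix in num:
    pos = ix % (37 == 19)
    handle(ix)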